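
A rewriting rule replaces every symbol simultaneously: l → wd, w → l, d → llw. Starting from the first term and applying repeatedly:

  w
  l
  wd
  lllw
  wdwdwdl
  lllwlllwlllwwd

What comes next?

wdwdwdlwdwdwdlwdwdwdllllw

φ(lllwlllwlllwwd) expands symbol-by-symbol to wd wd wd l wd wd wd l wd wd wd l l llw; joining the 14 pieces gives the next term.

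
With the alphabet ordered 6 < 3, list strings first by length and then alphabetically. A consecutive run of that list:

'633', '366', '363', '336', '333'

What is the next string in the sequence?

6666

After 333 the length-3 strings are exhausted; the first length-4 string is 4 copies of 6.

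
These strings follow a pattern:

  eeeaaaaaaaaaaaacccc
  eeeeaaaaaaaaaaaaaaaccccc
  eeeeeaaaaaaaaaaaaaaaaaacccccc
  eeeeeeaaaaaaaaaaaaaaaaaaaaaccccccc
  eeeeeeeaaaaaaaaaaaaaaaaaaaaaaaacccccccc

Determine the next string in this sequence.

eeeeeeeeaaaaaaaaaaaaaaaaaaaaaaaaaaaccccccccc

Each string has the form e^{n} a^{3n+3} c^{n+1}, where the shown terms are n = 3, 4, 5, 6, 7.
For the next term, n = 8, so the run lengths are 8, 27, 9.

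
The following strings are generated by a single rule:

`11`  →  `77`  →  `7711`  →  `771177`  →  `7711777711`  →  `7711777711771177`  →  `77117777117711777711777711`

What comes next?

This is a Fibonacci-style word recurrence s(k) = s(k−1)·s(k−2): e.g. 77·11 = 7711.
So term 8 is 77117777117711777711777711·7711777711771177.

771177771177117777117777117711777711771177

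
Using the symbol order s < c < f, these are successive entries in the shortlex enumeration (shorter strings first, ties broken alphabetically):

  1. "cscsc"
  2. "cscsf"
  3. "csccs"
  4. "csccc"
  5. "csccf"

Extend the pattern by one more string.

Find the rightmost character of csccf below f, bump it to the next letter, and reset everything to its right to s.

cscfs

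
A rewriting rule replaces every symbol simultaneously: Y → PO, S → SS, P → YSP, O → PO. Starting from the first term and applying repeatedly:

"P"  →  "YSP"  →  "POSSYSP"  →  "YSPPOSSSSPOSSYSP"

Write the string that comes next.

POSSYSPYSPPOSSSSSSSSYSPPOSSSSPOSSYSP

Replace each of the 16 characters of YSPPOSSSSPOSSYSP in place — PO SS YSP YSP PO SS SS SS SS YSP PO SS SS PO SS YSP — and concatenate.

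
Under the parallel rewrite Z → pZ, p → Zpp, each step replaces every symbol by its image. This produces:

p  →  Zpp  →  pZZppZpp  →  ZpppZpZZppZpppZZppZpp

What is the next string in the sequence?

Applying the rule to each of the 21 symbols of ZpppZpZZppZpppZZppZpp gives the pieces pZ Zpp Zpp Zpp pZ Zpp pZ pZ Zpp Zpp pZ Zpp Zpp Zpp pZ pZ Zpp Zpp pZ Zpp Zpp, which concatenate to the answer.

pZZppZppZpppZZpppZpZZppZpppZZppZppZpppZpZZppZpppZZppZpp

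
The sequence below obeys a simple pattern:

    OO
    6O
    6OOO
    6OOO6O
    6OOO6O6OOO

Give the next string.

From term 3 onward, concatenate the last term with the second-to-last: 6O·OO = 6OOO, 6OOO·6O = 6OOO6O, …
Continuing: 6OOO6O6OOO · 6OOO6O gives term 6.

6OOO6O6OOO6OOO6O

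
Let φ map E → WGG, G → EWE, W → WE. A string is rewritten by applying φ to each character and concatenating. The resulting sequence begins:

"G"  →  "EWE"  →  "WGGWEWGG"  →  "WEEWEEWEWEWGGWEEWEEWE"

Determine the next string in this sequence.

Replace each of the 21 characters of WEEWEEWEWEWGGWEEWEEWE in place — WE WGG WGG WE WGG WGG WE WGG WE WGG WE EWE EWE WE WGG WGG WE WGG WGG WE WGG — and concatenate.

WEWGGWGGWEWGGWGGWEWGGWEWGGWEEWEEWEWEWGGWGGWEWGGWGGWEWGG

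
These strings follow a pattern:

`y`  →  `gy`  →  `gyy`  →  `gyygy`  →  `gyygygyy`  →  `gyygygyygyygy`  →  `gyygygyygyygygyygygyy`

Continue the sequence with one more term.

Each term (from the third on) is the previous term followed by the one before it: term 3 = gy·y = gyy.
Continuing: gyygygyygyygygyygygyy · gyygygyygyygy gives term 8.

gyygygyygyygygyygygyygyygygyygyygy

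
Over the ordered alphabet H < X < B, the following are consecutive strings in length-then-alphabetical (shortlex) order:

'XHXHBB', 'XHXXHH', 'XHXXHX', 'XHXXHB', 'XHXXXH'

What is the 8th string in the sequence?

Continuing the enumeration 3 steps past XHXXXH: XHXXXH → XHXXXX → XHXXXB → (answer).

XHXXBH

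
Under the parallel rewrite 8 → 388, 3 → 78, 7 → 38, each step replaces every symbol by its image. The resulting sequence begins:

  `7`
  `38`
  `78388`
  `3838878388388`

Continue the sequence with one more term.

Rewriting the 13 symbols of 3838878388388 one by one yields 78 388 78 388 388 38 388 78 388 388 78 388 388; concatenated:

7838878388388383887838838878388388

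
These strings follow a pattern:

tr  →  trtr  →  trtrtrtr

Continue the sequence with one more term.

trtrtrtrtrtrtrtr

Each string is two copies of the previous one concatenated.
So the next term is two copies of trtrtrtr.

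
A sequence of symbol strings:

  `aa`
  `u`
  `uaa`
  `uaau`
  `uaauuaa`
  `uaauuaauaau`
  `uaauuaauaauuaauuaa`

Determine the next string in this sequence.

From term 3 onward, concatenate the last term with the second-to-last: u·aa = uaa, uaa·u = uaau, …
Continuing: uaauuaauaauuaauuaa · uaauuaauaau gives term 8.

uaauuaauaauuaauuaauaauuaauaau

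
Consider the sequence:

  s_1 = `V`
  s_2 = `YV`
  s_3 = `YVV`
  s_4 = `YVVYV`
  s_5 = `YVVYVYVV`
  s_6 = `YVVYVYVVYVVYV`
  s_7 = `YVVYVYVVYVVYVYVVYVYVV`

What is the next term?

YVVYVYVVYVVYVYVVYVYVVYVVYVYVVYVVYV

Each term (from the third on) is the previous term followed by the one before it: term 3 = YV·V = YVV.
The next term joins YVVYVYVVYVVYVYVVYVYVV and YVVYVYVVYVVYV.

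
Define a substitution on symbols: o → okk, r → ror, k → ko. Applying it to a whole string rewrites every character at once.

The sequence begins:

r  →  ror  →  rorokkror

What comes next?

Apply φ to rorokkror symbol by symbol: r→ror, o→okk, r→ror, o→okk, k→ko, k→ko, r→ror, o→okk, r→ror; joined: ror okk ror okk ko ko ror okk ror.

rorokkrorokkkokororokkror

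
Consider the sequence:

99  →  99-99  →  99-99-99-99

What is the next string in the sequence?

Each string is two copies of the previous one joined by '-'.
Doubling 99-99-99-99 with '-' between the halves:

99-99-99-99-99-99-99-99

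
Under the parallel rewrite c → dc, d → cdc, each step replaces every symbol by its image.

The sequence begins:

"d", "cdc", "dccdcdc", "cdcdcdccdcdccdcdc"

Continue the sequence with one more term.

dccdcdccdcdccdcdcdccdcdccdcdcdccdcdccdcdc

Replace each of the 17 characters of cdcdcdccdcdccdcdc in place — dc cdc dc cdc dc cdc dc dc cdc dc cdc dc dc cdc dc cdc dc — and concatenate.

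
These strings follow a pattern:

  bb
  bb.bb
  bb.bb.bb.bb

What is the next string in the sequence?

bb.bb.bb.bb.bb.bb.bb.bb

Every step duplicates the string with '.' between the halves.
One more doubling of bb.bb.bb.bb gives the answer.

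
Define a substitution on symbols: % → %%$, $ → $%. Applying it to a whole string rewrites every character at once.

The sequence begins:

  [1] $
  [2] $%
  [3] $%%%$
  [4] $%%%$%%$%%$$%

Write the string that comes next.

$%%%$%%$%%$$%%%$%%$$%%%$%%$$%$%%%$

φ($%%%$%%$%%$$%) expands symbol-by-symbol to $% %%$ %%$ %%$ $% %%$ %%$ $% %%$ %%$ $% $% %%$; joining the 13 pieces gives the next term.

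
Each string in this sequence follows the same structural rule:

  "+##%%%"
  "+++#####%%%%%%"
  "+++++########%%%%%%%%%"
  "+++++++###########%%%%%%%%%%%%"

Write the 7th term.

+++++++++++++####################%%%%%%%%%%%%%%%%%%%%%

The n-th term is 2n-1 +'s then 3n-1 #'s then 3n %'s (n = 1, 2, …).
For term 7, n = 7, so the run lengths are 13, 20, 21.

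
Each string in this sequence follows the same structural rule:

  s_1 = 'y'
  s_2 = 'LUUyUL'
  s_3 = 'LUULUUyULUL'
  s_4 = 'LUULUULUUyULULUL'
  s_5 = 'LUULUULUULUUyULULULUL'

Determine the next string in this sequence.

LUULUULUULUULUUyULULULULUL

Each term wraps the previous one in LUU on the left and UL on the right.
One more step from LUULUULUULUUyULULULUL gives the answer.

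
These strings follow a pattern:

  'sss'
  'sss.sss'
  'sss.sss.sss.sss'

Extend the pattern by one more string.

sss.sss.sss.sss.sss.sss.sss.sss

s(k+1) = s(k)·.·s(k) — each term doubles the last with '.' between the halves.
So the next term is two copies of sss.sss.sss.sss with '.' between the halves.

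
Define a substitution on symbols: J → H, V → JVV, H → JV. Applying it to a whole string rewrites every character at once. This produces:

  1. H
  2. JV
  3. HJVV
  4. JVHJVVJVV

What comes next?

Apply φ to JVHJVVJVV symbol by symbol: J→H, V→JVV, H→JV, J→H, V→JVV, V→JVV, J→H, V→JVV, V→JVV; joined: H JVV JV H JVV JVV H JVV JVV.

HJVVJVHJVVJVVHJVVJVV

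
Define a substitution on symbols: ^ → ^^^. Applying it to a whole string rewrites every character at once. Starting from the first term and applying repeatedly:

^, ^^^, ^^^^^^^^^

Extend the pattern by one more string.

^^^^^^^^^^^^^^^^^^^^^^^^^^^

Expanding ^^^^^^^^^: ^→^^^, ^→^^^, ^→^^^, ^→^^^, ^→^^^, ^→^^^, ^→^^^, ^→^^^, ^→^^^. Concatenated: ^^^ ^^^ ^^^ ^^^ ^^^ ^^^ ^^^ ^^^ ^^^.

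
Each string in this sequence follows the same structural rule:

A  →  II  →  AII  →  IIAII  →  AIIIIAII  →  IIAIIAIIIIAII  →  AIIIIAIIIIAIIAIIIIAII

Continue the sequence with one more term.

Each term (from the third on) is the two preceding terms concatenated in order: term 3 = A·II = AII.
The next term joins IIAIIAIIIIAII and AIIIIAIIIIAIIAIIIIAII.

IIAIIAIIIIAIIAIIIIAIIIIAIIAIIIIAII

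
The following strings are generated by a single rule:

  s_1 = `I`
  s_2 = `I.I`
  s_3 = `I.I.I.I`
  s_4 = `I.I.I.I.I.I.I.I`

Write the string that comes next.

Every step duplicates the string with '.' between the halves.
Doubling I.I.I.I.I.I.I.I with '.' between the halves:

I.I.I.I.I.I.I.I.I.I.I.I.I.I.I.I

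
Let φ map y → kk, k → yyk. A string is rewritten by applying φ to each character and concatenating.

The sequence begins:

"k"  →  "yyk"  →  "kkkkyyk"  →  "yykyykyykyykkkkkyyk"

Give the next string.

Rewriting the 19 symbols of yykyykyykyykkkkkyyk one by one yields kk kk yyk kk kk yyk kk kk yyk kk kk yyk yyk yyk yyk yyk kk kk yyk; concatenated:

kkkkyykkkkkyykkkkkyykkkkkyykyykyykyykyykkkkkyyk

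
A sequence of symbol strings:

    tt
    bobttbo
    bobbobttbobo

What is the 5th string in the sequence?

Every step adds bob to the front and bo to the end of the previous string.
From bobbobttbobo, 2 further steps: bobbobttbobo → bobbobbobttbobobo → (answer).

bobbobbobbobttbobobobo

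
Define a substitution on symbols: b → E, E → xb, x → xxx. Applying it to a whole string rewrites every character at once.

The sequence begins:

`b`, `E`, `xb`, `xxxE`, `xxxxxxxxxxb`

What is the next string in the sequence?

Rewriting each symbol of xxxxxxxxxxb: x→xxx, x→xxx, x→xxx, x→xxx, x→xxx, x→xxx, x→xxx, x→xxx, x→xxx, x→xxx, b→E, which concatenates to xxx xxx xxx xxx xxx xxx xxx xxx xxx xxx E.

xxxxxxxxxxxxxxxxxxxxxxxxxxxxxxE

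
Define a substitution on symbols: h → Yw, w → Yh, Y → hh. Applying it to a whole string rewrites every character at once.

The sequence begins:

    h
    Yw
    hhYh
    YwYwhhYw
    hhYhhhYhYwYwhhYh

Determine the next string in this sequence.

Rewriting the 16 symbols of hhYhhhYhYwYwhhYh one by one yields Yw Yw hh Yw Yw Yw hh Yw hh Yh hh Yh Yw Yw hh Yw; concatenated:

YwYwhhYwYwYwhhYwhhYhhhYhYwYwhhYw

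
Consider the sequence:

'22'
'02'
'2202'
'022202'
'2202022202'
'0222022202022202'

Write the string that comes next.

22020222020222022202022202

From term 3 onward, concatenate the second-to-last term with the last: 22·02 = 2202, 02·2202 = 022202, …
The next term joins 2202022202 and 0222022202022202.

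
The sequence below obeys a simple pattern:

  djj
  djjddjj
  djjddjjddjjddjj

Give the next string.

djjddjjddjjddjjddjjddjjddjjddjj

Every step duplicates the string with 'd' between the halves.
So the next term is two copies of djjddjjddjjddjj with 'd' between the halves.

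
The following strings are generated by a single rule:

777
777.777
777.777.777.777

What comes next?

s(k+1) = s(k)·.·s(k) — each term doubles the last with '.' between the halves.
Doubling 777.777.777.777 with '.' between the halves:

777.777.777.777.777.777.777.777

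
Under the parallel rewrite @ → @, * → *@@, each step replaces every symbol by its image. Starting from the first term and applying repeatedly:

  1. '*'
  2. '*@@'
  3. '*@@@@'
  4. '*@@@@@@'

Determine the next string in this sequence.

*@@@@@@@@

Rewriting each symbol of *@@@@@@: *→*@@, @→@, @→@, @→@, @→@, @→@, @→@, which concatenates to *@@ @ @ @ @ @ @.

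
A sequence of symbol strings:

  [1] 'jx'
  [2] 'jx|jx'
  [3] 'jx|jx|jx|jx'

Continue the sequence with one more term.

jx|jx|jx|jx|jx|jx|jx|jx

s(k+1) = s(k)·|·s(k) — each term doubles the last with '|' between the halves.
One more doubling of jx|jx|jx|jx gives the answer.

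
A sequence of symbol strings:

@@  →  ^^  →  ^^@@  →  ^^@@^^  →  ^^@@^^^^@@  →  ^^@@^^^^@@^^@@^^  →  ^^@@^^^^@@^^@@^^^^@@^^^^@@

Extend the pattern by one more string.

From term 3 onward, concatenate the last term with the second-to-last: ^^·@@ = ^^@@, ^^@@·^^ = ^^@@^^, …
Continuing: ^^@@^^^^@@^^@@^^^^@@^^^^@@ · ^^@@^^^^@@^^@@^^ gives term 8.

^^@@^^^^@@^^@@^^^^@@^^^^@@^^@@^^^^@@^^@@^^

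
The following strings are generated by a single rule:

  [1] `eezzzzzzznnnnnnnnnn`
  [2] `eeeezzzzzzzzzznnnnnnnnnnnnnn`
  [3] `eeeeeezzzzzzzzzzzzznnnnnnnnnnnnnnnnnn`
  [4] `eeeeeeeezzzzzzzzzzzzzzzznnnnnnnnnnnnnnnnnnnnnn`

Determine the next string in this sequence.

eeeeeeeeeezzzzzzzzzzzzzzzzzzznnnnnnnnnnnnnnnnnnnnnnnnnn

Reading off run lengths: e runs 2, 4, 6, 8; z runs 7, 10, 13, 16; n runs 10, 14, 18, 22 — each is linear in n, where the shown terms are n = 2, 3, 4, 5.
For the next term, n = 6, so the run lengths are 10, 19, 26.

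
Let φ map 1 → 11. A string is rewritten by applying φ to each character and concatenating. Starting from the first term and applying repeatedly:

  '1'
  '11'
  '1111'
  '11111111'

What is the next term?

1111111111111111

Apply φ to 11111111 symbol by symbol: 1→11, 1→11, 1→11, 1→11, 1→11, 1→11, 1→11, 1→11; joined: 11 11 11 11 11 11 11 11.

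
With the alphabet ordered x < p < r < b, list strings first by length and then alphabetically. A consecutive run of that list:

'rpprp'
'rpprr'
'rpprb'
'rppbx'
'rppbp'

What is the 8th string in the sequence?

rprxx

Stepping forward 3 times from rppbp: rppbp → rppbr → rppbb, then the target.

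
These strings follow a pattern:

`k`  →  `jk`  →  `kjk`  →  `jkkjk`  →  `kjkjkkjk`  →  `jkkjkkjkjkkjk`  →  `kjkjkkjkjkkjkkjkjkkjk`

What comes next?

Each term (from the third on) is the two preceding terms concatenated in order: term 3 = k·jk = kjk.
Continuing: jkkjkkjkjkkjk · kjkjkkjkjkkjkkjkjkkjk gives term 8.

jkkjkkjkjkkjkkjkjkkjkjkkjkkjkjkkjk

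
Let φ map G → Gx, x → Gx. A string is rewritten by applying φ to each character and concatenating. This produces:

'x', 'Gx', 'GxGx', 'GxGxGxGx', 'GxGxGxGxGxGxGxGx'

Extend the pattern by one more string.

Replace each of the 16 characters of GxGxGxGxGxGxGxGx in place — Gx Gx Gx Gx Gx Gx Gx Gx Gx Gx Gx Gx Gx Gx Gx Gx — and concatenate.

GxGxGxGxGxGxGxGxGxGxGxGxGxGxGxGx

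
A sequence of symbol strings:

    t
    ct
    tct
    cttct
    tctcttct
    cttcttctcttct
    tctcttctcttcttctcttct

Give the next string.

This is a Fibonacci-style word recurrence s(k) = s(k−2)·s(k−1): e.g. t·ct = tct.
Continuing: cttcttctcttct · tctcttctcttcttctcttct gives term 8.

cttcttctcttcttctcttctcttcttctcttct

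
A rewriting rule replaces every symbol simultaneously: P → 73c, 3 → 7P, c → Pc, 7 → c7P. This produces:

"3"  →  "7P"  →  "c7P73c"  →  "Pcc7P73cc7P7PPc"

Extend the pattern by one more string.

Rewriting the 15 symbols of Pcc7P73cc7P7PPc one by one yields 73c Pc Pc c7P 73c c7P 7P Pc Pc c7P 73c c7P 73c 73c Pc; concatenated:

73cPcPcc7P73cc7P7PPcPcc7P73cc7P73c73cPc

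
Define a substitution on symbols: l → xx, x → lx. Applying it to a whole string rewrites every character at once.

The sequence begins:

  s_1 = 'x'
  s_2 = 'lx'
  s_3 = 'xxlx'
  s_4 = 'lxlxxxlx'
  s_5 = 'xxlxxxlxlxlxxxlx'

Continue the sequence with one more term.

Rewriting the 16 symbols of xxlxxxlxlxlxxxlx one by one yields lx lx xx lx lx lx xx lx xx lx xx lx lx lx xx lx; concatenated:

lxlxxxlxlxlxxxlxxxlxxxlxlxlxxxlx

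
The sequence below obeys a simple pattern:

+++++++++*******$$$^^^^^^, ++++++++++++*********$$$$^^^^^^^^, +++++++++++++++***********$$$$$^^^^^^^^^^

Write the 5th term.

+++++++++++++++++++++***************$$$$$$$^^^^^^^^^^^^^^

Term n consists of 3n +'s, followed by 2n+1 *'s, followed by n $'s, followed by 2n ^'s, where the shown terms are n = 3, 4, 5.
For term 5, n = 7, so the run lengths are 21, 15, 7, 14.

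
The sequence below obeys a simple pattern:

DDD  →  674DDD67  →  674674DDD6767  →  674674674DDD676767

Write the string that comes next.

Each term wraps the previous one in 674 on the left and 67 on the right.
So the next term is 674·674674674DDD676767·67.

674674674674DDD67676767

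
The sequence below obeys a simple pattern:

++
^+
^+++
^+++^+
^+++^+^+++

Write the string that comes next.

From term 3 onward, concatenate the last term with the second-to-last: ^+·++ = ^+++, ^+++·^+ = ^+++^+, …
So term 6 is ^+++^+^+++·^+++^+.

^+++^+^+++^+++^+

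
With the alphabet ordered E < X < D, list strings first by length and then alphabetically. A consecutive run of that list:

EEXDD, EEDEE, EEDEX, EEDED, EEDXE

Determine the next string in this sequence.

Find the rightmost character of EEDXE below D, bump it to the next letter, and reset everything to its right to E.

EEDXX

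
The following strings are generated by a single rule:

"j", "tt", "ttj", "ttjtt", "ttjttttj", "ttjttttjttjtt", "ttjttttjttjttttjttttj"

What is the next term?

From term 3 onward, concatenate the last term with the second-to-last: tt·j = ttj, ttj·tt = ttjtt, …
So term 8 is ttjttttjttjttttjttttj·ttjttttjttjtt.

ttjttttjttjttttjttttjttjttttjttjtt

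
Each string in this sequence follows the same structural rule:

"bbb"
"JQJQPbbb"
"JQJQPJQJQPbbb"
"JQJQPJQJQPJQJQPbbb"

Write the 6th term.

JQJQPJQJQPJQJQPJQJQPJQJQPbbb

The strings grow by a fixed prefix JQJQP each time.
From JQJQPJQJQPJQJQPbbb, 2 further steps: JQJQPJQJQPJQJQPbbb → JQJQPJQJQPJQJQPJQJQPbbb → (answer).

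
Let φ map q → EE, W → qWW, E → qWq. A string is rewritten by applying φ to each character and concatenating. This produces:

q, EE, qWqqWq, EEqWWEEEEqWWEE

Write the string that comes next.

Rewriting the 14 symbols of EEqWWEEEEqWWEE one by one yields qWq qWq EE qWW qWW qWq qWq qWq qWq EE qWW qWW qWq qWq; concatenated:

qWqqWqEEqWWqWWqWqqWqqWqqWqEEqWWqWWqWqqWq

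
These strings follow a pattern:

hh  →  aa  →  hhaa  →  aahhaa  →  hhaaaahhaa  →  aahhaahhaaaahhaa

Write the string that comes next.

hhaaaahhaaaahhaahhaaaahhaa

This is a Fibonacci-style word recurrence s(k) = s(k−2)·s(k−1): e.g. hh·aa = hhaa.
Continuing: hhaaaahhaa · aahhaahhaaaahhaa gives term 7.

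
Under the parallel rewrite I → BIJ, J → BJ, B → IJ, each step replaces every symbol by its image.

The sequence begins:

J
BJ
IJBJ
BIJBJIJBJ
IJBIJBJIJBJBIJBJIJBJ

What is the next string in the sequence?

φ(IJBIJBJIJBJBIJBJIJBJ) expands symbol-by-symbol to BIJ BJ IJ BIJ BJ IJ BJ BIJ BJ IJ BJ IJ BIJ BJ IJ BJ BIJ BJ IJ BJ; joining the 20 pieces gives the next term.

BIJBJIJBIJBJIJBJBIJBJIJBJIJBIJBJIJBJBIJBJIJBJ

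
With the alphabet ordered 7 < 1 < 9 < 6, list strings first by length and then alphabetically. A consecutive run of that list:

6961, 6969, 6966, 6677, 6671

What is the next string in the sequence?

6679

Treat 6671 as a base-4 numeral over the given alphabet and add one, carrying through any trailing 6's.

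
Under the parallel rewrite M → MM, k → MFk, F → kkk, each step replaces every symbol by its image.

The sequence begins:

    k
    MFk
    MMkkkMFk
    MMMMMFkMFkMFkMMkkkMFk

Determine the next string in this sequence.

Rewriting the 21 symbols of MMMMMFkMFkMFkMMkkkMFk one by one yields MM MM MM MM MM kkk MFk MM kkk MFk MM kkk MFk MM MM MFk MFk MFk MM kkk MFk; concatenated:

MMMMMMMMMMkkkMFkMMkkkMFkMMkkkMFkMMMMMFkMFkMFkMMkkkMFk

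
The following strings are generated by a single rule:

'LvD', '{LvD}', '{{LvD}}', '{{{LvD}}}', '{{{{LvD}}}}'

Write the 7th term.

{{{{{{LvD}}}}}}

Each term wraps the previous one in { on the left and } on the right.
From {{{{LvD}}}}, 2 further steps: {{{{LvD}}}} → {{{{{LvD}}}}} → (answer).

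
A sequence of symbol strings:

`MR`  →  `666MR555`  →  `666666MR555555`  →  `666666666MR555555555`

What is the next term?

Every step adds 666 to the front and 555 to the end of the previous string.
Applying this once more to 666666666MR555555555:

666666666666MR555555555555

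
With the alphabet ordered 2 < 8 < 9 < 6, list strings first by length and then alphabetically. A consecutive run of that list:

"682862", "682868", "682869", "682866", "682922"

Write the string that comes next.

Find the rightmost character of 682922 below 6, bump it to the next letter, and reset everything to its right to 2.

682928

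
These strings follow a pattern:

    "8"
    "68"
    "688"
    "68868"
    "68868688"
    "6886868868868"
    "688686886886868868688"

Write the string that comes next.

From term 3 onward, concatenate the last term with the second-to-last: 68·8 = 688, 688·68 = 68868, …
The next term joins 688686886886868868688 and 6886868868868.

6886868868868688686886886868868868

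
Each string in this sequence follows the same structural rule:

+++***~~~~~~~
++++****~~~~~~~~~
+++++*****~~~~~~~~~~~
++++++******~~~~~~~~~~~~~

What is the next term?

Each string has the form +^{n} *^{n} ~^{2n+1}, where the shown terms are n = 3, 4, 5, 6.
Setting n = 7 gives 7, 7, 15 characters in each block.

+++++++*******~~~~~~~~~~~~~~~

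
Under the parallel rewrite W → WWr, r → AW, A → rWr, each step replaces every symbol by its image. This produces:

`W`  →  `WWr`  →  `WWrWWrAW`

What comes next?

WWrWWrAWWWrWWrAWrWrWWr

Expanding WWrWWrAW: W→WWr, W→WWr, r→AW, W→WWr, W→WWr, r→AW, A→rWr, W→WWr. Concatenated: WWr WWr AW WWr WWr AW rWr WWr.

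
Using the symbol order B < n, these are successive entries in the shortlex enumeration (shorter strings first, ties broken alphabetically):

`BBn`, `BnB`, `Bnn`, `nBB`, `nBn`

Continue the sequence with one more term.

The successor of nBn increments the rightmost position that isn't already n and resets every position after it to B.

nnB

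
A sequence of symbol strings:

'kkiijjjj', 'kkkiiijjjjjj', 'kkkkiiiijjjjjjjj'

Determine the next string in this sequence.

The n-th term is n k's then n i's then 2n j's, where the shown terms are n = 2, 3, 4.
Setting n = 5 gives 5, 5, 10 characters in each block.

kkkkkiiiiijjjjjjjjjj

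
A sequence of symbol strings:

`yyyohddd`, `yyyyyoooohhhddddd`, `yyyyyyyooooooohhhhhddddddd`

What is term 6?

Each string has the form y^{2n+1} o^{3n-2} h^{2n-1} d^{2n+1} (n = 1, 2, …).
At n = 6 the blocks have lengths 13, 16, 11, 13.

yyyyyyyyyyyyyoooooooooooooooohhhhhhhhhhhddddddddddddd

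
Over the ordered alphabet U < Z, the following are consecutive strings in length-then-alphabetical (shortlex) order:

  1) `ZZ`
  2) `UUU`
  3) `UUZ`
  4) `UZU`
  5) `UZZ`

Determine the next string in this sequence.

ZUU

Treat UZZ as a base-2 numeral over the given alphabet and add one, carrying through any trailing Z's.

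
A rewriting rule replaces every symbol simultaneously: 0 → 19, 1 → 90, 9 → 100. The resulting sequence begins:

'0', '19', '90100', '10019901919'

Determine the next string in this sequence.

90191990100100199010090100

Rewriting each symbol of 10019901919: 1→90, 0→19, 0→19, 1→90, 9→100, 9→100, 0→19, 1→90, 9→100, 1→90, 9→100, which concatenates to 90 19 19 90 100 100 19 90 100 90 100.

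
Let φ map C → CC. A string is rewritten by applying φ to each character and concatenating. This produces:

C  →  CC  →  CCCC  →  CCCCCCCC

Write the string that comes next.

CCCCCCCCCCCCCCCC

Apply φ to CCCCCCCC symbol by symbol: C→CC, C→CC, C→CC, C→CC, C→CC, C→CC, C→CC, C→CC; joined: CC CC CC CC CC CC CC CC.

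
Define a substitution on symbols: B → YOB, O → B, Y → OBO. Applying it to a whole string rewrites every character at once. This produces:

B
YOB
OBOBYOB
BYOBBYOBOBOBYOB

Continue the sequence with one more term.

YOBOBOBYOBYOBOBOBYOBBYOBBYOBOBOBYOB

φ(BYOBBYOBOBOBYOB) expands symbol-by-symbol to YOB OBO B YOB YOB OBO B YOB B YOB B YOB OBO B YOB; joining the 15 pieces gives the next term.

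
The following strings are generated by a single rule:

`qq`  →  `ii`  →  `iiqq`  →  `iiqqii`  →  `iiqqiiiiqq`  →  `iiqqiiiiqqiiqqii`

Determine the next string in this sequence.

iiqqiiiiqqiiqqiiiiqqiiiiqq

This is a Fibonacci-style word recurrence s(k) = s(k−1)·s(k−2): e.g. ii·qq = iiqq.
Continuing: iiqqiiiiqqiiqqii · iiqqiiiiqq gives term 7.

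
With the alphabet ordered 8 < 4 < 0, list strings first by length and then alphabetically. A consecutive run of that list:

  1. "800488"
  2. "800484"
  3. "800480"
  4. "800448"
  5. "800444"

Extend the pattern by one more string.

800440

Treat 800444 as a base-3 numeral over the given alphabet and add one, carrying through any trailing 0's.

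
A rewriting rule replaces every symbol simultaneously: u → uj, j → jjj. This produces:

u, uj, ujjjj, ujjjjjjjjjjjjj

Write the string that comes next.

Rewriting the 14 symbols of ujjjjjjjjjjjjj one by one yields uj jjj jjj jjj jjj jjj jjj jjj jjj jjj jjj jjj jjj jjj; concatenated:

ujjjjjjjjjjjjjjjjjjjjjjjjjjjjjjjjjjjjjjjj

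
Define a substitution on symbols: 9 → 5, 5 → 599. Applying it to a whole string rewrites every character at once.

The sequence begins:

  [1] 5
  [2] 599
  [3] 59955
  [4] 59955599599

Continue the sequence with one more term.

Apply φ to 59955599599 symbol by symbol: 5→599, 9→5, 9→5, 5→599, 5→599, 5→599, 9→5, 9→5, 5→599, 9→5, 9→5; joined: 599 5 5 599 599 599 5 5 599 5 5.

599555995995995559955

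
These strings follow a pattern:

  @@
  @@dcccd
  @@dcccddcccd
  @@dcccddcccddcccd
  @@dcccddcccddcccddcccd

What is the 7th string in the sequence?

@@dcccddcccddcccddcccddcccddcccd

Every step adds dcccd to the end: s(k+1) = s(k)·dcccd.
From @@dcccddcccddcccddcccd, 2 further steps: @@dcccddcccddcccddcccd → @@dcccddcccddcccddcccddcccd → (answer).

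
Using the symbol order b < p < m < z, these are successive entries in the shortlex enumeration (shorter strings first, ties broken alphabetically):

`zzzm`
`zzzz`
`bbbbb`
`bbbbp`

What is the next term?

The successor of bbbbp increments the rightmost position that isn't already z and resets every position after it to b.

bbbbm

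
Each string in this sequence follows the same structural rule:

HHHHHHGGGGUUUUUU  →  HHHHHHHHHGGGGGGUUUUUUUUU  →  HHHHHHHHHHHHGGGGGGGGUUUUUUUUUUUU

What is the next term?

The n-th term is 3n H's then 2n G's then 3n U's, where the shown terms are n = 2, 3, 4.
Setting n = 5 gives 15, 10, 15 characters in each block.

HHHHHHHHHHHHHHHGGGGGGGGGGUUUUUUUUUUUUUUU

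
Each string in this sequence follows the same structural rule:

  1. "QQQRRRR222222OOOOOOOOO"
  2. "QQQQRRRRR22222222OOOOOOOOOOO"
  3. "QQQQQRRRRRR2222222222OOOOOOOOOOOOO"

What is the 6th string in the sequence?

QQQQQQQQRRRRRRRRR2222222222222222OOOOOOOOOOOOOOOOOOO

The n-th term is n Q's then n+1 R's then 2n 2's then 2n+3 O's, where the shown terms are n = 3, 4, 5.
Setting n = 8 gives 8, 9, 16, 19 characters in each block.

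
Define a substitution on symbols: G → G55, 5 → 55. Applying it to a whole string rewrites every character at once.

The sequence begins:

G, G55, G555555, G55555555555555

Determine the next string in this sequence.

Rewriting the 15 symbols of G55555555555555 one by one yields G55 55 55 55 55 55 55 55 55 55 55 55 55 55 55; concatenated:

G555555555555555555555555555555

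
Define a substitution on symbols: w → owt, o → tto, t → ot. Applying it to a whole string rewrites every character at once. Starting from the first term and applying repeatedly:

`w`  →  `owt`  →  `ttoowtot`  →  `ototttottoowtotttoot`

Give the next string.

Replace each of the 20 characters of ototttottoowtotttoot in place — tto ot tto ot ot ot tto ot ot tto tto owt ot tto ot ot ot tto tto ot — and concatenate.

ttootttootototttoototttottoowtotttootototttottoot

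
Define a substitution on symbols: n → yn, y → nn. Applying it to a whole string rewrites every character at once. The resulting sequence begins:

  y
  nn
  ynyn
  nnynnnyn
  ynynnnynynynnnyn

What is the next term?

φ(ynynnnynynynnnyn) expands symbol-by-symbol to nn yn nn yn yn yn nn yn nn yn nn yn yn yn nn yn; joining the 16 pieces gives the next term.

nnynnnynynynnnynnnynnnynynynnnyn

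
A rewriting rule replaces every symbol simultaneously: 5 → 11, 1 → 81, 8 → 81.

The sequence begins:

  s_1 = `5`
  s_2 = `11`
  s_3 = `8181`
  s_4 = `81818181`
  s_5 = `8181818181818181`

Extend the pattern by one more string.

Rewriting the 16 symbols of 8181818181818181 one by one yields 81 81 81 81 81 81 81 81 81 81 81 81 81 81 81 81; concatenated:

81818181818181818181818181818181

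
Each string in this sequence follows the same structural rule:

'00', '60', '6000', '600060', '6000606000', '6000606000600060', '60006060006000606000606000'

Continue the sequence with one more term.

Each term (from the third on) is the previous term followed by the one before it: term 3 = 60·00 = 6000.
So term 8 is 60006060006000606000606000·6000606000600060.

600060600060006060006060006000606000600060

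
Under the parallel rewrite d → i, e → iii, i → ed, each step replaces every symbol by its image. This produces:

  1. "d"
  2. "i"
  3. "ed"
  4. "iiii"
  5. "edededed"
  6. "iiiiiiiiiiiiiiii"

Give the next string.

Rewriting the 16 symbols of iiiiiiiiiiiiiiii one by one yields ed ed ed ed ed ed ed ed ed ed ed ed ed ed ed ed; concatenated:

edededededededededededededededed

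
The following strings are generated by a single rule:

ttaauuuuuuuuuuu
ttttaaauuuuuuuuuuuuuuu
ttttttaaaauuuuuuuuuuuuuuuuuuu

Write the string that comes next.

The n-th term is 2n-2 t's then n a's then 4n+3 u's, where the shown terms are n = 2, 3, 4.
Setting n = 5 gives 8, 5, 23 characters in each block.

ttttttttaaaaauuuuuuuuuuuuuuuuuuuuuuu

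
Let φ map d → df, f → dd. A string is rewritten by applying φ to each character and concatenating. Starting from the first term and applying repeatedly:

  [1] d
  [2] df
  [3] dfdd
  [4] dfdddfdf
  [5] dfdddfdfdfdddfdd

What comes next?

dfdddfdfdfdddfdddfdddfdfdfdddfdf

Applying the rule to each of the 16 symbols of dfdddfdfdfdddfdd gives the pieces df dd df df df dd df dd df dd df df df dd df df, which concatenate to the answer.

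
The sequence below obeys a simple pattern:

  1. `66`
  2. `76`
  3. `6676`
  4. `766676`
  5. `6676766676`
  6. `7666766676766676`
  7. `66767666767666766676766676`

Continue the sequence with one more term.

766676667676667666767666767666766676766676

Each term (from the third on) is the two preceding terms concatenated in order: term 3 = 66·76 = 6676.
Continuing: 7666766676766676 · 66767666767666766676766676 gives term 8.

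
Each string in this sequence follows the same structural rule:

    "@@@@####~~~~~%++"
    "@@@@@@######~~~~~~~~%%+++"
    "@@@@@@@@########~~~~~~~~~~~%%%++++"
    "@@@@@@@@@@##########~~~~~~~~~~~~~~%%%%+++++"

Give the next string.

The n-th term is 2n @'s then 2n #'s then 3n-1 ~'s then n-1 %'s then n +'s, where the shown terms are n = 2, 3, 4, 5.
At n = 6 the blocks have lengths 12, 12, 17, 5, 6.

@@@@@@@@@@@@############~~~~~~~~~~~~~~~~~%%%%%++++++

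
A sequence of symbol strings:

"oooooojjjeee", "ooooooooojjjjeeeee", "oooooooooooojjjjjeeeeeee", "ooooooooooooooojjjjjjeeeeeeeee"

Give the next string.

Term n consists of 3n o's, followed by n+1 j's, followed by 2n-1 e's, where the shown terms are n = 2, 3, 4, 5.
At n = 6 the blocks have lengths 18, 7, 11.

oooooooooooooooooojjjjjjjeeeeeeeeeee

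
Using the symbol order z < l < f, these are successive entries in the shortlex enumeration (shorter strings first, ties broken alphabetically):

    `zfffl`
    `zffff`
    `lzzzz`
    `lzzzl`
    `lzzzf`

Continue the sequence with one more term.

The successor of lzzzf increments the rightmost position that isn't already f and resets every position after it to z.

lzzlz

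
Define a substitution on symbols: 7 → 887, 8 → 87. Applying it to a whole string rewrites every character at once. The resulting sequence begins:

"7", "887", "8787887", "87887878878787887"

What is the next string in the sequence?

Replace each of the 17 characters of 87887878878787887 in place — 87 887 87 87 887 87 887 87 87 887 87 887 87 887 87 87 887 — and concatenate.

87887878788787887878788787887878878787887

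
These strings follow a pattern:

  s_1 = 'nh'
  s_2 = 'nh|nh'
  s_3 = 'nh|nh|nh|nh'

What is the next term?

nh|nh|nh|nh|nh|nh|nh|nh

Each string is two copies of the previous one joined by '|'.
One more doubling of nh|nh|nh|nh gives the answer.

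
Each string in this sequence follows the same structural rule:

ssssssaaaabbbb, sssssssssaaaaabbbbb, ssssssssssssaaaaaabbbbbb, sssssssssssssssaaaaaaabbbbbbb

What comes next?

Term n consists of 3n s's, followed by n+2 a's, followed by n+2 b's, where the shown terms are n = 2, 3, 4, 5.
Setting n = 6 gives 18, 8, 8 characters in each block.

ssssssssssssssssssaaaaaaaabbbbbbbb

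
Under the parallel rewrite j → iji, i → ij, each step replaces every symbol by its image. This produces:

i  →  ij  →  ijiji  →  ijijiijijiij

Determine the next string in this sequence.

ijijiijijiijijijiijijiijijiji

Rewriting each symbol of ijijiijijiij: i→ij, j→iji, i→ij, j→iji, i→ij, i→ij, j→iji, i→ij, j→iji, i→ij, i→ij, j→iji, which concatenates to ij iji ij iji ij ij iji ij iji ij ij iji.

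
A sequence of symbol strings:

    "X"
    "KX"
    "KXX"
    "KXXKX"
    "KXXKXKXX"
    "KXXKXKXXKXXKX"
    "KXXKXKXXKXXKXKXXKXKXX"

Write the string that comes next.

This is a Fibonacci-style word recurrence s(k) = s(k−1)·s(k−2): e.g. KX·X = KXX.
Continuing: KXXKXKXXKXXKXKXXKXKXX · KXXKXKXXKXXKX gives term 8.

KXXKXKXXKXXKXKXXKXKXXKXXKXKXXKXXKX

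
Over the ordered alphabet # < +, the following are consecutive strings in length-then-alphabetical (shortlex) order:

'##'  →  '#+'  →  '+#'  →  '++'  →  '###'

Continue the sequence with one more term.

Treat ### as a base-2 numeral over the given alphabet and add one, carrying through any trailing +'s.

##+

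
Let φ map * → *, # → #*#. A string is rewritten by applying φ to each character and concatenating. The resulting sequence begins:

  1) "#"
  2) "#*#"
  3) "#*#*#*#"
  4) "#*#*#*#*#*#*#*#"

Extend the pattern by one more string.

Rewriting the 15 symbols of #*#*#*#*#*#*#*# one by one yields #*# * #*# * #*# * #*# * #*# * #*# * #*# * #*#; concatenated:

#*#*#*#*#*#*#*#*#*#*#*#*#*#*#*#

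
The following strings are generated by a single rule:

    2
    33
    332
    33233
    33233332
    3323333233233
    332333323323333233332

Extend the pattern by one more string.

3323333233233332333323323333233233

From term 3 onward, concatenate the last term with the second-to-last: 33·2 = 332, 332·33 = 33233, …
So term 8 is 332333323323333233332·3323333233233.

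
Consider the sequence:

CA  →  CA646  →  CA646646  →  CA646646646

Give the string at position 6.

CA646646646646646

Each term is the previous one with 646 appended.
From CA646646646, 2 further steps: CA646646646 → CA646646646646 → (answer).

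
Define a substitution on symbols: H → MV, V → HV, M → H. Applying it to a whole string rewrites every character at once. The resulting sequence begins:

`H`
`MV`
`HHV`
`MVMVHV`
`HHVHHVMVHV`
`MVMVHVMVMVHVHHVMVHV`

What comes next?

Replace each of the 19 characters of MVMVHVMVMVHVHHVMVHV in place — H HV H HV MV HV H HV H HV MV HV MV MV HV H HV MV HV — and concatenate.

HHVHHVMVHVHHVHHVMVHVMVMVHVHHVMVHV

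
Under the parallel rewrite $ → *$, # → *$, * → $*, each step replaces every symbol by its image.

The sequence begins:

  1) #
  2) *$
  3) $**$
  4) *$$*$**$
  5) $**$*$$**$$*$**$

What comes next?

*$$*$**$$**$*$$*$**$*$$**$$*$**$

φ($**$*$$**$$*$**$) expands symbol-by-symbol to *$ $* $* *$ $* *$ *$ $* $* *$ *$ $* *$ $* $* *$; joining the 16 pieces gives the next term.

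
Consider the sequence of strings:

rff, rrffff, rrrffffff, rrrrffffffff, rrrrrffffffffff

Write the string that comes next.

rrrrrrffffffffffff

Term n consists of n r's, followed by 2n f's (n = 1, 2, …).
For the next term, n = 6, so the run lengths are 6, 12.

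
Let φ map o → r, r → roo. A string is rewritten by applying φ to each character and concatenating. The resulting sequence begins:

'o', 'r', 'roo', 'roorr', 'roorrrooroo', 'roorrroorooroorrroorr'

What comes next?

Rewriting the 21 symbols of roorrroorooroorrroorr one by one yields roo r r roo roo roo r r roo r r roo r r roo roo roo r r roo roo; concatenated:

roorrroorooroorrroorrroorrroorooroorrrooroo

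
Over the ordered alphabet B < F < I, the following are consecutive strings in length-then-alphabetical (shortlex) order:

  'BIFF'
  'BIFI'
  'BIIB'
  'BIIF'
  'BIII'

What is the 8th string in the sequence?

FBBI

Advancing 3 positions from BIII through BIII → FBBB → FBBF reaches term 8.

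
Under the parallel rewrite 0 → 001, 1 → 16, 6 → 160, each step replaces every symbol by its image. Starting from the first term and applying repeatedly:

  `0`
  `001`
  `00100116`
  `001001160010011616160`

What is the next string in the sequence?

0010011600100116161600010011600100116161601616016160001

φ(001001160010011616160) expands symbol-by-symbol to 001 001 16 001 001 16 16 160 001 001 16 001 001 16 16 160 16 160 16 160 001; joining the 21 pieces gives the next term.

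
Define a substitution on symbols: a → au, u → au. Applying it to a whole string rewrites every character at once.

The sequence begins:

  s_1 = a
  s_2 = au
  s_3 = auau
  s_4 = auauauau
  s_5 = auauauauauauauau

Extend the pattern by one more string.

Applying the rule to each of the 16 symbols of auauauauauauauau gives the pieces au au au au au au au au au au au au au au au au, which concatenate to the answer.

auauauauauauauauauauauauauauauau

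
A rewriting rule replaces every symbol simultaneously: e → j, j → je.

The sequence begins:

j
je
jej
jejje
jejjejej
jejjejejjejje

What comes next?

jejjejejjejjejejjejej

Applying the rule to each of the 13 symbols of jejjejejjejje gives the pieces je j je je j je j je je j je je j, which concatenate to the answer.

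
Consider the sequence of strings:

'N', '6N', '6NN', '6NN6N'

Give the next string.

From term 3 onward, concatenate the last term with the second-to-last: 6N·N = 6NN, 6NN·6N = 6NN6N, …
So term 5 is 6NN6N·6NN.

6NN6N6NN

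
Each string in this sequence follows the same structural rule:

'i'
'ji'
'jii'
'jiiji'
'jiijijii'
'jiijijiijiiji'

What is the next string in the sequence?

Each term (from the third on) is the previous term followed by the one before it: term 3 = ji·i = jii.
So term 7 is jiijijiijiiji·jiijijii.

jiijijiijiijijiijijii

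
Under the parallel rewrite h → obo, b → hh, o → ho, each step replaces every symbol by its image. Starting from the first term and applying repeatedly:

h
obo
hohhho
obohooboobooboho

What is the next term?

Rewriting the 16 symbols of obohooboobooboho one by one yields ho hh ho obo ho ho hh ho ho hh ho ho hh ho obo ho; concatenated:

hohhhoobohohohhhohohhhohohhhooboho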